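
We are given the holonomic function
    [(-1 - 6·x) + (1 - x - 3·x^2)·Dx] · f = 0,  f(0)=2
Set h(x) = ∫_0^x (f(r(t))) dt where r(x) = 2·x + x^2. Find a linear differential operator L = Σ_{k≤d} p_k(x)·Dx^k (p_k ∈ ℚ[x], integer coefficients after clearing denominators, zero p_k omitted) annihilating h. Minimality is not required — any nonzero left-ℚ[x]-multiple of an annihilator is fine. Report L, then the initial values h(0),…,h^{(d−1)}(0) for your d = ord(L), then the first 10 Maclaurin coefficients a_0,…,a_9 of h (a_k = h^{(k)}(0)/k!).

L = (2 + 26·x + 36·x^2 + 12·x^3)·Dx + (-1 + 2·x + 13·x^2 + 12·x^3 + 3·x^4)·Dx^2  (order 2).
h: a_k = 0, 2, 2, 34/3, 36, 784/5, 1930/3, 19742/7, 12438, 504326/9, …
ICs: h(0) = 0, h′(0) = 2.

f: a_k = 2, 2, 8, 14, 38, 80, 194, 434, 1016, 2318, …
f∘r: x↦r, Dx↦Dx/r' in L_f ⇒ L₀.
∫: right-multiply L₀ by Dx.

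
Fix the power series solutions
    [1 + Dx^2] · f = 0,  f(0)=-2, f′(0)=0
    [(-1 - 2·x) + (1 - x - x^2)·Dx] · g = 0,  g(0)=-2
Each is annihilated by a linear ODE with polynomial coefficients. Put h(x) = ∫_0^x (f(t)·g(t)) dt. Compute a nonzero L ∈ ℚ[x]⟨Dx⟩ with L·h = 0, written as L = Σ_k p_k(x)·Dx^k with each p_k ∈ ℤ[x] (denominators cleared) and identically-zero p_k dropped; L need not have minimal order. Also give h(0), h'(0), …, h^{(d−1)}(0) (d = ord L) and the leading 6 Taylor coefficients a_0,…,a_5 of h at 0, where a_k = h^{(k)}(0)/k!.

f: a_k = -2, 0, 1, 0, -1/12, 0, …
g: a_k = -2, -2, -4, -6, -10, -16, …
Sym-product of L_f,L_g gives L₀ (≤ ord 2).
Integrate: L := L₀·Dx.
L = (1 + x + x^2)·Dx + (2 + 4·x)·Dx^2 + (-1 + x + x^2)·Dx^3  (order 3).
h: a_k = 0, 4, 2, 2, 5/2, 97/30, …
ICs: h(0) = 0, h′(0) = 4, h′′(0) = 4.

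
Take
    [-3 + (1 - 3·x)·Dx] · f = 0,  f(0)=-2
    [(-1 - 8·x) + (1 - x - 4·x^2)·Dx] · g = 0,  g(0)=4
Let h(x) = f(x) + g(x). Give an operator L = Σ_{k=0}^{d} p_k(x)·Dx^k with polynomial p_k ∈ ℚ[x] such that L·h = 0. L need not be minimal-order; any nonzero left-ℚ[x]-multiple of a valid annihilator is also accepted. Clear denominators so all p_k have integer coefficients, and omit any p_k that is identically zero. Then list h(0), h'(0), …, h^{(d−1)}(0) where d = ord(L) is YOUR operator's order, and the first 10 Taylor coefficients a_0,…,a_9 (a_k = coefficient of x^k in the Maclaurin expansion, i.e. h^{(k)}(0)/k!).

f: a_k = -2, -6, -18, -54, -162, -486, -1458, -4374, -13122, -39366, …
g: a_k = 4, 4, 20, 36, 116, 260, 724, 1764, 4660, 11716, …
Sum ⇒ L₀ = lclm(L_f,L_g) in ℚ(x)⟨Dx⟩.
L = (6 - 72·x + 144·x^2 - 144·x^3) + (4 - 84·x^2 + 252·x^3 - 288·x^4)·Dx + (-1 + 8·x - 21·x^2 + 8·x^3 + 54·x^4 - 72·x^5)·Dx^2  (order 2).
h: a_k = 2, -2, 2, -18, -46, -226, -734, -2610, -8462, -27650, …
ICs: h(0) = 2, h′(0) = -2.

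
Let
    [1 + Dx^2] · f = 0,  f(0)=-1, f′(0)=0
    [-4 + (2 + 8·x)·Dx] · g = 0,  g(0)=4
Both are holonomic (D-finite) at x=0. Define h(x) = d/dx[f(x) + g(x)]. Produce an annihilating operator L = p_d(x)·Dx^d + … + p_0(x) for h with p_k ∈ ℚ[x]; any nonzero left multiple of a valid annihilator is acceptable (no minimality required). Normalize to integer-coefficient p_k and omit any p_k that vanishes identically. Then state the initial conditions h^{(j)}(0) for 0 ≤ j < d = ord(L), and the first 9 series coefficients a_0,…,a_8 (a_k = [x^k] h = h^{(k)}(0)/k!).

L = (-122 - 16·x - 32·x^2) + (-13 - 60·x - 48·x^2 - 64·x^3)·Dx + (-122 - 16·x - 32·x^2)·Dx^2 + (-13 - 60·x - 48·x^2 - 64·x^3)·Dx^3  (order 3).
h: a_k = 8, -15, 48, -961/6, 560, -241919/120, 7392, -138378241/5040, 102960, …
ICs: h(0) = 8, h′(0) = -15, h′′(0) = 96.

f: a_k = -1, 0, 1/2, 0, -1/24, 0, 1/720, 0, -1/40320, …
g: a_k = 4, 8, -8, 16, -40, 112, -336, 1056, -3432, …
h₀=f+g: left-lcm gives L₀, ord ≤ 3.
h₀' ⇒ L via d/dx closure of L₀.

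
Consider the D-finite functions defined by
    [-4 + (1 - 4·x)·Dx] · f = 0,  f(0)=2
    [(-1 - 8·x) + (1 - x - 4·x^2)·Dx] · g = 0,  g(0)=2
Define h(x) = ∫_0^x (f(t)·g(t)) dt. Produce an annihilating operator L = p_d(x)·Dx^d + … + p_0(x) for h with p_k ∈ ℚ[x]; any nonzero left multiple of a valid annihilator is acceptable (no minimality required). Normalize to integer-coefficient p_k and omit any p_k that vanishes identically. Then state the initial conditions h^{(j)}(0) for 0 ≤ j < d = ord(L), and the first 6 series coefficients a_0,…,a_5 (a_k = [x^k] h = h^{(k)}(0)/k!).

f: a_k = 2, 8, 32, 128, 512, 2048, …
g: a_k = 2, 2, 10, 18, 58, 130, …
L₀ := L_f ⊗_s L_g (sym. prod.), ord ≤ 1.
∫: right-multiply L₀ by Dx.
L = (-5 + 48·x^2)·Dx + (1 - 5·x + 16·x^3)·Dx^2  (order 2).
h: a_k = 0, 4, 10, 100/3, 109, 372, …
ICs: h(0) = 0, h′(0) = 4.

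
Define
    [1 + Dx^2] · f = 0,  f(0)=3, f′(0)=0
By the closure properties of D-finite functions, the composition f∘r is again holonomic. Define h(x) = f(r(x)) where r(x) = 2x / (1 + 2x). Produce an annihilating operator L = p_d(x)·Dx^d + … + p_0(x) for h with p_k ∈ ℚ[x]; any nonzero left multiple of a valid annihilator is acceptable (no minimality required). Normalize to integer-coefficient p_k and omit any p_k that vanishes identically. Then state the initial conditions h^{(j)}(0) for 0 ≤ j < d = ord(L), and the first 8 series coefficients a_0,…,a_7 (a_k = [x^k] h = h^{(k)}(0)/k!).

f: a_k = 3, 0, -3/2, 0, 1/8, 0, -1/240, 0, …
Substitute x→r, Dx→(1/r')Dx; clear ⇒ L₀.
L = 4 + (4 + 24·x + 48·x^2 + 32·x^3)·Dx + (1 + 8·x + 24·x^2 + 32·x^3 + 16·x^4)·Dx^2  (order 2).
h: a_k = 3, 0, -6, 24, -70, 176, -6004/15, 4176/5, …
ICs: h(0) = 3, h′(0) = 0.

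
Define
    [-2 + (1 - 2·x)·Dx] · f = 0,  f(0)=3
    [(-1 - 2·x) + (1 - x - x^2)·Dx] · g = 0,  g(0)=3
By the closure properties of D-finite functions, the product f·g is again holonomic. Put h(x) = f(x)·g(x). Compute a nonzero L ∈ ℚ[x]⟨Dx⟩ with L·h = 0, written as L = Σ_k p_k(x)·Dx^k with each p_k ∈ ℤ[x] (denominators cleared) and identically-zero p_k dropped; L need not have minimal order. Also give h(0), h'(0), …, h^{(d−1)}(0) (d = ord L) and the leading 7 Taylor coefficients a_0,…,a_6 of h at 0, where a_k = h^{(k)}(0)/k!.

L = (-3 + 2·x + 6·x^2) + (1 - 3·x + x^2 + 2·x^3)·Dx  (order 1).
h: a_k = 9, 27, 72, 171, 387, 846, 1809, …
ICs: h(0) = 9.

f: a_k = 3, 6, 12, 24, 48, 96, 192, …
g: a_k = 3, 3, 6, 9, 15, 24, 39, …
h₀=f·g: eliminate ⇒ L₀, order ≤ 1·1.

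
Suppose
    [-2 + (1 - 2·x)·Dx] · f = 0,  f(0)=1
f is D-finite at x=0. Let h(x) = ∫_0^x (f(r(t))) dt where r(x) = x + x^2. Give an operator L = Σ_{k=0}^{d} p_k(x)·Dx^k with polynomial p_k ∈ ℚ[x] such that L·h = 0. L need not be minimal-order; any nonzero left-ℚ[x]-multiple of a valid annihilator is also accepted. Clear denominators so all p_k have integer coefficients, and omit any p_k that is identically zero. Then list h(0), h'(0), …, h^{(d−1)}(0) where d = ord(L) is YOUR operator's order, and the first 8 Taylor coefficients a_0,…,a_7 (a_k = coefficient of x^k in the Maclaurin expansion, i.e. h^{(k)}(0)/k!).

L = (2 + 4·x)·Dx + (-1 + 2·x + 2·x^2)·Dx^2  (order 2).
h: a_k = 0, 1, 1, 2, 4, 44/5, 20, 328/7, …
ICs: h(0) = 0, h′(0) = 1.

f: a_k = 1, 2, 4, 8, 16, 32, 64, 128, …
Change of var in L_f (x↦r) gives L₀.
Integrate: L := L₀·Dx.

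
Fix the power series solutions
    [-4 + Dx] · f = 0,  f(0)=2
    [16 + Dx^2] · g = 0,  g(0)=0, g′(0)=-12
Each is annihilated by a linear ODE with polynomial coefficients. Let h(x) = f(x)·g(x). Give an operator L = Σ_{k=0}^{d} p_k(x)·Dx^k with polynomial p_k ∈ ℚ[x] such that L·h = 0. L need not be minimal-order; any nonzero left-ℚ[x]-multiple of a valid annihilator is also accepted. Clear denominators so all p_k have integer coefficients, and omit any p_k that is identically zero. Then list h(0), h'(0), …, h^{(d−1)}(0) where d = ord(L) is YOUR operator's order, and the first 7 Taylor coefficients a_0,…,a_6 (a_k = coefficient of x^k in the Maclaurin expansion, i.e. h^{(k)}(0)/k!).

f: a_k = 2, 8, 16, 64/3, 64/3, 256/15, 512/45, …
g: a_k = 0, -12, 0, 32, 0, -128/5, 0, …
Product ⇒ symmetric product L₀, ord ≤ 2.
L = 32 - 8·Dx + Dx^2  (order 2).
h: a_k = 0, -24, -96, -128, 0, 1024/5, 4096/15, …
ICs: h(0) = 0, h′(0) = -24.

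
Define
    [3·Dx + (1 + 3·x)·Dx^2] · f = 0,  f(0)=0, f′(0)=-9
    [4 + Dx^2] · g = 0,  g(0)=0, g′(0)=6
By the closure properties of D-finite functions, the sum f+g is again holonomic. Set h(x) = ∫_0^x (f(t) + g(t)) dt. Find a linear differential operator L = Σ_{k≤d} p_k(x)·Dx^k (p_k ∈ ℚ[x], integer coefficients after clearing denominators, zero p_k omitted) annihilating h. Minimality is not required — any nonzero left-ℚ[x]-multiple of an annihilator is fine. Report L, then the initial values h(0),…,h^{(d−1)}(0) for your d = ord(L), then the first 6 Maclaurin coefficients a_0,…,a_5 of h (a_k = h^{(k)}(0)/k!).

f: a_k = 0, -9, 27/2, -27, 243/4, -729/5, …
g: a_k = 0, 6, 0, -4, 0, 4/5, …
h₀=f+g: left-lcm gives L₀, ord ≤ 4.
Integrate: L := L₀·Dx.
L = (348 + 144·x + 216·x^2)·Dx^2 + (44 + 180·x + 216·x^2 + 216·x^3)·Dx^3 + (87 + 36·x + 54·x^2)·Dx^4 + (11 + 45·x + 54·x^2 + 54·x^3)·Dx^5  (order 5).
h: a_k = 0, 0, -3/2, 9/2, -31/4, 243/20, …
ICs: h(0) = 0, h′(0) = 0, h′′(0) = -3, h′′′(0) = 27, h′′′′(0) = -186.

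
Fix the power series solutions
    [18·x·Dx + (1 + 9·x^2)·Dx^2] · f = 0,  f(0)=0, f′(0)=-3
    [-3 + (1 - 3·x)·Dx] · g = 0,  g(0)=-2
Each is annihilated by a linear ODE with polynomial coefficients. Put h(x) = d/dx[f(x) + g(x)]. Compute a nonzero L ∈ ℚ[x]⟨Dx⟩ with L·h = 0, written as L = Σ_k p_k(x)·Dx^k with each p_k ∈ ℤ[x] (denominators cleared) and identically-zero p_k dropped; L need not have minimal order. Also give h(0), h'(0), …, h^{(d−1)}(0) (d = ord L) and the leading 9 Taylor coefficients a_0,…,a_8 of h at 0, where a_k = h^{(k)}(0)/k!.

f: a_k = 0, -3, 0, 9, 0, -243/5, 0, 2187/7, 0, …
g: a_k = -2, -6, -18, -54, -162, -486, -1458, -4374, -13122, …
Weyl lclm of L_f,L_g ⇒ L₀ (ord ≤ 3).
Derive L from L₀ (diff closure).
L = (18 - 216·x - 486·x^2) + (-12 + 18·x - 108·x^2 - 486·x^3)·Dx + (1 - 81·x^4)·Dx^2  (order 2).
h: a_k = -9, -36, -135, -648, -2673, -8748, -28431, -104976, -373977, …
ICs: h(0) = -9, h′(0) = -36.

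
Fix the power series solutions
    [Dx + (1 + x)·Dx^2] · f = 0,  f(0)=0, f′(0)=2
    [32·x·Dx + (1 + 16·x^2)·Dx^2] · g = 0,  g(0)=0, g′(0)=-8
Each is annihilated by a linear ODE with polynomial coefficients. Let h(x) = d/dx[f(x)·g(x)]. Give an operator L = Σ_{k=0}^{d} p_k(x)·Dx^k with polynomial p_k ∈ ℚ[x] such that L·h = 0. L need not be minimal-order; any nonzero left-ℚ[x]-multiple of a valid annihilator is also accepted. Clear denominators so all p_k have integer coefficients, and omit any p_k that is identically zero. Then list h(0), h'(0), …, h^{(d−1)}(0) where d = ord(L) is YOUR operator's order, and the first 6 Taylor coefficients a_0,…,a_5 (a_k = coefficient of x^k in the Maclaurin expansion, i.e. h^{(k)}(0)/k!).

f: a_k = 0, 2, -1, 2/3, -1/2, 2/5, …
g: a_k = 0, -8, 0, 128/3, 0, -2048/5, …
h₀=f·g: eliminate ⇒ L₀, order ≤ 2·2.
h₀' ⇒ L via d/dx closure of L₀.
L = (4224 + 8384·x + 204800·x^2 + 531456·x^3 + 491520·x^4 + 212992·x^5 + 262144·x^7) + (4098 + 28864·x + 258368·x^2 + 1045504·x^3 + 1798144·x^4 + 1523712·x^5 + 573440·x^6 + 786432·x^7 + 917504·x^8)·Dx + (132 + 8644·x + 37632·x^2 + 196032·x^3 + 614400·x^4 + 955392·x^5 + 786432·x^6 + 540672·x^7 + 786432·x^8 + 524288·x^9)·Dx^2 + (65 + 258·x + 2497·x^2 + 8576·x^3 + 30336·x^4 + 76800·x^5 + 118272·x^6 + 98304·x^7 + 98304·x^8 + 131072·x^9 + 65536·x^10)·Dx^3  (order 3).
h: a_k = 0, -32, 24, 320, -580/3, -71456/15, …
ICs: h(0) = 0, h′(0) = -32, h′′(0) = 48.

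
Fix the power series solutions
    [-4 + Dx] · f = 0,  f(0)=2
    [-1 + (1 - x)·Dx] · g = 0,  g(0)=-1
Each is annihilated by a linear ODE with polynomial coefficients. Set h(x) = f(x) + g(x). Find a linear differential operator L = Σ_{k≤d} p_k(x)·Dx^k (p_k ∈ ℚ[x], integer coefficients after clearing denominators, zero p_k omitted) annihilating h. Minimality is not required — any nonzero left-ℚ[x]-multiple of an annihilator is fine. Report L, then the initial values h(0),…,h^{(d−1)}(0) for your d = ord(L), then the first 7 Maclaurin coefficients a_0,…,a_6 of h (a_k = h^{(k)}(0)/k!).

f: a_k = 2, 8, 16, 64/3, 64/3, 256/15, 512/45, …
g: a_k = -1, -1, -1, -1, -1, -1, -1, …
L₀ := lclm(L_f,L_g); ord L₀ ≤ 1+1.
L = (-8 + 16·x) + (14 - 32·x + 16·x^2)·Dx + (-3 + 7·x - 4·x^2)·Dx^2  (order 2).
h: a_k = 1, 7, 15, 61/3, 61/3, 241/15, 467/45, …
ICs: h(0) = 1, h′(0) = 7.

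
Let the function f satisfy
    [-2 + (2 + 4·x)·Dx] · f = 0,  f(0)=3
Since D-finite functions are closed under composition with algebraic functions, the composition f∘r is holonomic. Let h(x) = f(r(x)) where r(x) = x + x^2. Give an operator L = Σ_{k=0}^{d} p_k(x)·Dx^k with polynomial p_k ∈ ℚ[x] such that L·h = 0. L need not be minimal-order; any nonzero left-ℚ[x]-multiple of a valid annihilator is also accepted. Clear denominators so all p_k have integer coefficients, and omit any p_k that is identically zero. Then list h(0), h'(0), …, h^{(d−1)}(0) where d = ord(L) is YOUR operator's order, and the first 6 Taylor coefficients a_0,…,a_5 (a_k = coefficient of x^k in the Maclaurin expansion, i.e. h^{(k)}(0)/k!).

L = (-1 - 2·x) + (1 + 2·x + 2·x^2)·Dx  (order 1).
h: a_k = 3, 3, 3/2, -3/2, 9/8, -3/8, …
ICs: h(0) = 3.

f: a_k = 3, 3, -3/2, 3/2, -15/8, 21/8, …
f∘r: x↦r, Dx↦Dx/r' in L_f ⇒ L₀.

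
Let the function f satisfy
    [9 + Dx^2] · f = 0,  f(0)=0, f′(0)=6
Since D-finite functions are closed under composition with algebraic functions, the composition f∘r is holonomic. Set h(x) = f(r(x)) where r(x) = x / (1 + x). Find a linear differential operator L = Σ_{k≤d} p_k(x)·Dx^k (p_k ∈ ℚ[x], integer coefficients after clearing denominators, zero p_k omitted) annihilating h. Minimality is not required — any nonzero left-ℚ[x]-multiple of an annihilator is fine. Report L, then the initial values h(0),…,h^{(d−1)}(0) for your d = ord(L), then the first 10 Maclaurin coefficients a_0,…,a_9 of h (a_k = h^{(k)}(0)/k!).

f: a_k = 0, 6, 0, -9, 0, 81/20, 0, -243/280, 0, 243/2240, …
Change of var in L_f (x↦r) gives L₀.
L = 9 + (2 + 6·x + 6·x^2 + 2·x^3)·Dx + (1 + 4·x + 6·x^2 + 4·x^3 + x^4)·Dx^2  (order 2).
h: a_k = 0, 6, -6, -3, 21, -879/20, 255/4, -19353/280, 1893/40, 29811/2240, …
ICs: h(0) = 0, h′(0) = 6.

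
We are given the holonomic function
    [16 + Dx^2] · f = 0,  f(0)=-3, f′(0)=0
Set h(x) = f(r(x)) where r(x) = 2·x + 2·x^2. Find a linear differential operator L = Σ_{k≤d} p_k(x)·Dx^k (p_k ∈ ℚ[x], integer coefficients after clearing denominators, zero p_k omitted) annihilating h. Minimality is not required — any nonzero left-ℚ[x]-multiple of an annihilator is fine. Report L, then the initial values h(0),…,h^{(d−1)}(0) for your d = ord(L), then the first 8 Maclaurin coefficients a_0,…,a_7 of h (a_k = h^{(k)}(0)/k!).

f: a_k = -3, 0, 24, 0, -32, 0, 256/15, 0, …
h₀=f(r): pull back L_f along r ⇒ L₀.
L = (64 + 384·x + 768·x^2 + 512·x^3) - 2·Dx + (1 + 2·x)·Dx^2  (order 2).
h: a_k = -3, 0, 96, 192, -416, -2048, -29696/15, 22528/5, …
ICs: h(0) = -3, h′(0) = 0.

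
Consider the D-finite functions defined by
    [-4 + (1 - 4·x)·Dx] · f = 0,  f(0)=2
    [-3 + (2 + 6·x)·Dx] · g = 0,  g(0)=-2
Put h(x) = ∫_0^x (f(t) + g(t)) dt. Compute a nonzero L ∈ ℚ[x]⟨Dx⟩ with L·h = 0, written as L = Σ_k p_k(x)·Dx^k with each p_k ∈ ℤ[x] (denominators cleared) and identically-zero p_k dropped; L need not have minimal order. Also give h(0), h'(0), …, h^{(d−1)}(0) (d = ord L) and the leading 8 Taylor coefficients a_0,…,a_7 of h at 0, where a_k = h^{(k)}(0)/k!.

L = (-228 - 432·x)·Dx + (137 + 696·x + 1296·x^2)·Dx^2 + (-10 - 62·x + 192·x^2 + 864·x^3)·Dx^3  (order 3).
h: a_k = 0, 0, 5/2, 137/12, 997/32, 33173/320, 260443/768, 4209613/3584, …
ICs: h(0) = 0, h′(0) = 0, h′′(0) = 5.

f: a_k = 2, 8, 32, 128, 512, 2048, 8192, 32768, …
g: a_k = -2, -3, 9/4, -27/8, 405/64, -1701/128, 15309/512, -72171/1024, …
L₀ := lclm(L_f,L_g); ord L₀ ≤ 1+1.
h=∫₀ˣh₀: take L = L₀·Dx.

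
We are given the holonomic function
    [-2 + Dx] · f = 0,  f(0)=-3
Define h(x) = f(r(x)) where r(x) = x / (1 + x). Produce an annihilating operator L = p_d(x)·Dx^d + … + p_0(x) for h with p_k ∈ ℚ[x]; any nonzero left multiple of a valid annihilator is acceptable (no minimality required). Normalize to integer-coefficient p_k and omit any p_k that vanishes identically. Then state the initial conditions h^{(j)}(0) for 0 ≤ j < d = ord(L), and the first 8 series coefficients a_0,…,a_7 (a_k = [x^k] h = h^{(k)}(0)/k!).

L = -2 + (1 + 2·x + x^2)·Dx  (order 1).
h: a_k = -3, -6, 0, 2, -2, 6/5, -4/15, -10/21, …
ICs: h(0) = -3.

f: a_k = -3, -6, -6, -4, -2, -4/5, -4/15, -8/105, …
h₀=f(r): pull back L_f along r ⇒ L₀.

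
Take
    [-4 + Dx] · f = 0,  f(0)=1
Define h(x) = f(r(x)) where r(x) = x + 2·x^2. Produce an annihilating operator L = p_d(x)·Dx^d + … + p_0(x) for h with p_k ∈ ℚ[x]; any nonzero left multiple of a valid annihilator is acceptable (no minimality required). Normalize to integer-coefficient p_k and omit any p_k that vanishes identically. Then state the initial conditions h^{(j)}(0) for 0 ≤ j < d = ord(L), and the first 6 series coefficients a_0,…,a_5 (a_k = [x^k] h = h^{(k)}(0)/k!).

L = (-4 - 16·x) + Dx  (order 1).
h: a_k = 1, 4, 16, 128/3, 320/3, 3328/15, …
ICs: h(0) = 1.

f: a_k = 1, 4, 8, 32/3, 32/3, 128/15, …
f∘r: x↦r, Dx↦Dx/r' in L_f ⇒ L₀.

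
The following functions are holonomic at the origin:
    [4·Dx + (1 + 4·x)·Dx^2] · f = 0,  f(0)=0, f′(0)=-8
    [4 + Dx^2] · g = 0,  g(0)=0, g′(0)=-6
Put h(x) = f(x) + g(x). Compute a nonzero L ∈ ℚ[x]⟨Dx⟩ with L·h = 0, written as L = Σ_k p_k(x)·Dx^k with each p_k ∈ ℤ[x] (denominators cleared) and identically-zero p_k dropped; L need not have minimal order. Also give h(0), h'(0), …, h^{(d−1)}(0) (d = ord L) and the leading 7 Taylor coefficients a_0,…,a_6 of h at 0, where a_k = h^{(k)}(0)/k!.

L = (400 + 128·x + 256·x^2)·Dx + (36 + 176·x + 192·x^2 + 256·x^3)·Dx^2 + (100 + 32·x + 64·x^2)·Dx^3 + (9 + 44·x + 48·x^2 + 64·x^3)·Dx^4  (order 4).
h: a_k = 0, -14, 16, -116/3, 128, -2052/5, 4096/3, …
ICs: h(0) = 0, h′(0) = -14, h′′(0) = 32, h′′′(0) = -232.

f: a_k = 0, -8, 16, -128/3, 128, -2048/5, 4096/3, …
g: a_k = 0, -6, 0, 4, 0, -4/5, 0, …
Sum ⇒ L₀ = lclm(L_f,L_g) in ℚ(x)⟨Dx⟩.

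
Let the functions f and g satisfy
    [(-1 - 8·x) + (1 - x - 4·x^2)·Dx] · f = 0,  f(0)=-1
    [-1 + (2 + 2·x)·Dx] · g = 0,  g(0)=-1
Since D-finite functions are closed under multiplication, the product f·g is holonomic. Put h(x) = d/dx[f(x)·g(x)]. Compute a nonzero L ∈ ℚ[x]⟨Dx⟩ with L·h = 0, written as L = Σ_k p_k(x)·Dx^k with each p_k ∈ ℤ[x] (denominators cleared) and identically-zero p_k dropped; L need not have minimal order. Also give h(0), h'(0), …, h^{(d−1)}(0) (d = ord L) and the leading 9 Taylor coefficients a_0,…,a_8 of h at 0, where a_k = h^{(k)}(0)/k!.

f: a_k = -1, -1, -5, -9, -29, -65, -181, -441, -1165, …
g: a_k = -1, -1/2, 1/8, -1/16, 5/128, -7/256, 21/1024, -33/2048, 429/32768, …
Sym-product of L_f,L_g gives L₀ (≤ ord 1).
h₀' ⇒ L via d/dx closure of L₀.
L = (43 + 210·x + 603·x^2 + 680·x^3 + 240·x^4) + (-6 - 34·x + 6·x^2 + 194·x^3 + 256·x^4 + 96·x^5)·Dx  (order 1).
h: a_k = 3/2, 43/4, 549/16, 4211/32, 100705/256, 645885/512, 7525945/2048, 44759491/4096, 2044232793/65536, …
ICs: h(0) = 3/2.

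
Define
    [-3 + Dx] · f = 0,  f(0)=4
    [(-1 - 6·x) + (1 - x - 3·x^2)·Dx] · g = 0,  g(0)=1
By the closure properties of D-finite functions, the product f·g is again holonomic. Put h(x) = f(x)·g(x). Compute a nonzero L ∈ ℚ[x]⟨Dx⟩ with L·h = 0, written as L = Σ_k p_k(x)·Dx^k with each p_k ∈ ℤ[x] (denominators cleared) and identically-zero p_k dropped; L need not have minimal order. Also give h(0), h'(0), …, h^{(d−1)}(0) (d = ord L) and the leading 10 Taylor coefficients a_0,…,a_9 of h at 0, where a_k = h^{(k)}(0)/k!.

f: a_k = 4, 12, 18, 18, 27/2, 81/10, 81/20, 243/140, 729/1120, 243/1120, …
g: a_k = 1, 1, 4, 7, 19, 40, 97, 217, 508, 1159, …
f·g: L₀ = L_f ⊗_s L_g, ord ≤ 1·1.
L = (4 + 3·x - 9·x^2) + (-1 + x + 3·x^2)·Dx  (order 1).
h: a_k = 4, 16, 46, 112, 527/2, 3038/5, 28043/20, 112934/35, 8325841/1120, 4791937/280, …
ICs: h(0) = 4.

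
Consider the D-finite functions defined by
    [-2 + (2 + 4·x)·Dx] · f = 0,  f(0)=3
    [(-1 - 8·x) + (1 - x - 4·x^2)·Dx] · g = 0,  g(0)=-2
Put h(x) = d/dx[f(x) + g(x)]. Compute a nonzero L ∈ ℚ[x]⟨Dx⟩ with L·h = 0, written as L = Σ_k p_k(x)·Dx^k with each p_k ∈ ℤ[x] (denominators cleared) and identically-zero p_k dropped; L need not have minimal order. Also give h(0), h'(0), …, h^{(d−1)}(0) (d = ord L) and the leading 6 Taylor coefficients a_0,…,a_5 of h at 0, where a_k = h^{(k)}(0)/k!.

f: a_k = 3, 3, -3/2, 3/2, -15/8, 21/8, …
g: a_k = -2, -2, -10, -18, -58, -130, …
L₀ := lclm(L_f,L_g); ord L₀ ≤ 1+1.
Derive L from L₀ (diff closure).
L = (-84 - 630·x - 1632·x^2 - 2112·x^3 - 1920·x^4) + (-51 - 678·x - 2781·x^2 - 5904·x^3 - 8208·x^4 - 5760·x^5)·Dx + (11 + 62·x + 117·x^2 - 102·x^3 - 1040·x^4 - 2016·x^5 - 1280·x^6)·Dx^2  (order 2).
h: a_k = 1, -23, -99/2, -479/2, -5095/8, -17565/8, …
ICs: h(0) = 1, h′(0) = -23.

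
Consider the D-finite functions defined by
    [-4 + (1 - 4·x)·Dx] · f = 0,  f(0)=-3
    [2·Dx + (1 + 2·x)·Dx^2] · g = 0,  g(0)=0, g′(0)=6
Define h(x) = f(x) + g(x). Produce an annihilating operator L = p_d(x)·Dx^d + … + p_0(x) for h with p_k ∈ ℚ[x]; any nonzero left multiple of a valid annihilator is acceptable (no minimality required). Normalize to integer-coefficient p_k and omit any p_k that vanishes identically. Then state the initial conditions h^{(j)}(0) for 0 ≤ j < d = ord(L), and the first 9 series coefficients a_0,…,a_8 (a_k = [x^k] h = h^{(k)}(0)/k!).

f: a_k = -3, -12, -48, -192, -768, -3072, -12288, -49152, -196608, …
g: a_k = 0, 6, -6, 8, -12, 96/5, -32, 384/7, -96, …
L₀ := lclm(L_f,L_g); ord L₀ ≤ 1+2.
L = (128 + 64·x)·Dx + (44 + 224·x + 128·x^2)·Dx^2 + (-5 + 6·x + 48·x^2 + 32·x^3)·Dx^3  (order 3).
h: a_k = -3, -6, -54, -184, -780, -15264/5, -12320, -343680/7, -196704, …
ICs: h(0) = -3, h′(0) = -6, h′′(0) = -108.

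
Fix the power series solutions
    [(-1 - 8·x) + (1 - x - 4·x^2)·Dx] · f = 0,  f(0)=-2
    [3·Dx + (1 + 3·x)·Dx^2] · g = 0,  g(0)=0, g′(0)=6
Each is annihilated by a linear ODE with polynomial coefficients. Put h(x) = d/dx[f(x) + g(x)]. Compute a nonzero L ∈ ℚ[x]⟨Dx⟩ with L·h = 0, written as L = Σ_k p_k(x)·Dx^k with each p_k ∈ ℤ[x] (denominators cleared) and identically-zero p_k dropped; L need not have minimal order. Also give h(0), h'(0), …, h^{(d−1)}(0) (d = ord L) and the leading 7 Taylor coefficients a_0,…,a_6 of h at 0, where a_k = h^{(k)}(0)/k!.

f: a_k = -2, -2, -10, -18, -58, -130, -362, …
g: a_k = 0, 6, -9, 18, -81/2, 486/5, -243, …
f+g: L₀ = lclm(L_f,L_g), ord ≤ 1+2.
h₀' ⇒ L via d/dx closure of L₀.
L = (342 + 2178·x + 6624·x^2 + 6336·x^3 + 6912·x^4) + (36 + 696·x + 4356·x^2 + 10176·x^3 + 12960·x^4 + 11520·x^5)·Dx + (-13 - 101·x - 191·x^2 + 225·x^3 + 1440·x^4 + 2928·x^5 + 2304·x^6)·Dx^2  (order 2).
h: a_k = 4, -38, 0, -394, -164, -3630, -1800, …
ICs: h(0) = 4, h′(0) = -38.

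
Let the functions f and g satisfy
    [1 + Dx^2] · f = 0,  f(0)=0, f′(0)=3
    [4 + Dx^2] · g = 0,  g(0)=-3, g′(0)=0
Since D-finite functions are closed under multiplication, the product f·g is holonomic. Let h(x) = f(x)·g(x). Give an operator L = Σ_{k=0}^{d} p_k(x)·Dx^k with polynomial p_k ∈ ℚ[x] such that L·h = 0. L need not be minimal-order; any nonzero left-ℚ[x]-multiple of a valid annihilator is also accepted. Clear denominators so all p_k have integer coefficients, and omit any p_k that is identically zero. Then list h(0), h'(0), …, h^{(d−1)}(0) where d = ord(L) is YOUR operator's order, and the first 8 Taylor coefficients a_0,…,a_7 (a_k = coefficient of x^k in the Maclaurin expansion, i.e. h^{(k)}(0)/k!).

f: a_k = 0, 3, 0, -1/2, 0, 1/40, 0, -1/1680, …
g: a_k = -3, 0, 6, 0, -2, 0, 4/15, 0, …
Product ⇒ symmetric product L₀, ord ≤ 4.
L = 9 + 10·Dx^2 + Dx^4  (order 4).
h: a_k = 0, -9, 0, 39/2, 0, -363/40, 0, 1093/560, …
ICs: h(0) = 0, h′(0) = -9, h′′(0) = 0, h′′′(0) = 117.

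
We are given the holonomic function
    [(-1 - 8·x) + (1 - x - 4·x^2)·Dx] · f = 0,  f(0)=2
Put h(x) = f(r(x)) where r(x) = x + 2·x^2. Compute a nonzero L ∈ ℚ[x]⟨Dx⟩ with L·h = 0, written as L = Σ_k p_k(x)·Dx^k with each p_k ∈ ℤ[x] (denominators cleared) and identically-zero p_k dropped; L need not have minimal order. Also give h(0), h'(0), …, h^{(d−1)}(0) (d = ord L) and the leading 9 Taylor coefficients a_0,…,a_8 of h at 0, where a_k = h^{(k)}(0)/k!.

f: a_k = 2, 2, 10, 18, 58, 130, 362, 882, 2330, …
f∘r: x↦r, Dx↦Dx/r' in L_f ⇒ L₀.
L = (1 + 12·x + 48·x^2 + 64·x^3) + (-1 + x + 6·x^2 + 16·x^3 + 16·x^4)·Dx  (order 1).
h: a_k = 2, 2, 14, 58, 206, 810, 3198, 12282, 47726, …
ICs: h(0) = 2.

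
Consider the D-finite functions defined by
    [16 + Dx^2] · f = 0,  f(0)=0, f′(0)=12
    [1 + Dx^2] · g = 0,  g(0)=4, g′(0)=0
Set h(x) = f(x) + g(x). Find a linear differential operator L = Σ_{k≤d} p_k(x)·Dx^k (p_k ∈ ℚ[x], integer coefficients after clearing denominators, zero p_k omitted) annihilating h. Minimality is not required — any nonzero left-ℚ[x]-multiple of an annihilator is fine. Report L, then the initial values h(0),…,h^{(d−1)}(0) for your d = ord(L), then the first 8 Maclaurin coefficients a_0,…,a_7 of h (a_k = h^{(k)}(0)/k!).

f: a_k = 0, 12, 0, -32, 0, 128/5, 0, -1024/105, …
g: a_k = 4, 0, -2, 0, 1/6, 0, -1/180, 0, …
Sum ⇒ L₀ = lclm(L_f,L_g) in ℚ(x)⟨Dx⟩.
L = 16 + 17·Dx^2 + Dx^4  (order 4).
h: a_k = 4, 12, -2, -32, 1/6, 128/5, -1/180, -1024/105, …
ICs: h(0) = 4, h′(0) = 12, h′′(0) = -4, h′′′(0) = -192.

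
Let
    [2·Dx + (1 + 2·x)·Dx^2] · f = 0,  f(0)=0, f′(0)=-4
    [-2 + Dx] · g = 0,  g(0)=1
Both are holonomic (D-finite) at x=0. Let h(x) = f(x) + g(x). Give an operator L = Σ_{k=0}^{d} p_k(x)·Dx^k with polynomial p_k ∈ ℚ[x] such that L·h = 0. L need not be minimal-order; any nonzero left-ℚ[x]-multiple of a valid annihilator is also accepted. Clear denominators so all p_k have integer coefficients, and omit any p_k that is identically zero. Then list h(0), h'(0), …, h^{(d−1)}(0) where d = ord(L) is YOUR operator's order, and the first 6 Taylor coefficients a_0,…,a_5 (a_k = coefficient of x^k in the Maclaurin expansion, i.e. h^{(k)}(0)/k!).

f: a_k = 0, -4, 4, -16/3, 8, -64/5, …
g: a_k = 1, 2, 2, 4/3, 2/3, 4/15, …
Weyl lclm of L_f,L_g ⇒ L₀ (ord ≤ 3).
L = (-6 - 4·x)·Dx + (1 - 4·x - 4·x^2)·Dx^2 + (1 + 3·x + 2·x^2)·Dx^3  (order 3).
h: a_k = 1, -2, 6, -4, 26/3, -188/15, …
ICs: h(0) = 1, h′(0) = -2, h′′(0) = 12.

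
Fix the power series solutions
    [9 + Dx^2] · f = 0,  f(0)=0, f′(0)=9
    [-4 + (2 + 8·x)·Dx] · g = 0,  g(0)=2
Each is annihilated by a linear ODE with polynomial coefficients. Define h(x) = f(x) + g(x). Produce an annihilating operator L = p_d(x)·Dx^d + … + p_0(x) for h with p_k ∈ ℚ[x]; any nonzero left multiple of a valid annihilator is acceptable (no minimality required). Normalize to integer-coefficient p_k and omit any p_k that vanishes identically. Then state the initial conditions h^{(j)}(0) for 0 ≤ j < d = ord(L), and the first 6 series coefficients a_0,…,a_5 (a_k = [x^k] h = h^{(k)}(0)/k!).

f: a_k = 0, 9, 0, -27/2, 0, 243/40, …
g: a_k = 2, 4, -4, 8, -20, 56, …
Weyl lclm of L_f,L_g ⇒ L₀ (ord ≤ 3).
L = (-378 - 1296·x - 2592·x^2) + (45 + 828·x + 3888·x^2 + 5184·x^3)·Dx + (-42 - 144·x - 288·x^2)·Dx^2 + (5 + 92·x + 432·x^2 + 576·x^3)·Dx^3  (order 3).
h: a_k = 2, 13, -4, -11/2, -20, 2483/40, …
ICs: h(0) = 2, h′(0) = 13, h′′(0) = -8.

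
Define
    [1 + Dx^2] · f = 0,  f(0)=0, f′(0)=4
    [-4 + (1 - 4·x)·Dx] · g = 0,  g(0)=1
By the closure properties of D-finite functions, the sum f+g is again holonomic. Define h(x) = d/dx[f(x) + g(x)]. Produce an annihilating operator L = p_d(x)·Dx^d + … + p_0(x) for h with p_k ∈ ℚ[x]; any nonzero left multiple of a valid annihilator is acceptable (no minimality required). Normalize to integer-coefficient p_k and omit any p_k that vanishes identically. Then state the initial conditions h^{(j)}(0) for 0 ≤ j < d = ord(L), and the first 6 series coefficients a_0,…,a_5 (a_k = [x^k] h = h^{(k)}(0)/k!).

L = (1544 - 64·x + 128·x^2) + (-97 + 396·x - 48·x^2 + 64·x^3)·Dx + (1544 - 64·x + 128·x^2)·Dx^2 + (-97 + 396·x - 48·x^2 + 64·x^3)·Dx^3  (order 3).
h: a_k = 8, 32, 190, 1024, 30721/6, 24576, …
ICs: h(0) = 8, h′(0) = 32, h′′(0) = 380.

f: a_k = 0, 4, 0, -2/3, 0, 1/30, …
g: a_k = 1, 4, 16, 64, 256, 1024, …
f+g: L₀ = lclm(L_f,L_g), ord ≤ 2+1.
h=h₀': d/dx-closure on L₀ ⇒ L.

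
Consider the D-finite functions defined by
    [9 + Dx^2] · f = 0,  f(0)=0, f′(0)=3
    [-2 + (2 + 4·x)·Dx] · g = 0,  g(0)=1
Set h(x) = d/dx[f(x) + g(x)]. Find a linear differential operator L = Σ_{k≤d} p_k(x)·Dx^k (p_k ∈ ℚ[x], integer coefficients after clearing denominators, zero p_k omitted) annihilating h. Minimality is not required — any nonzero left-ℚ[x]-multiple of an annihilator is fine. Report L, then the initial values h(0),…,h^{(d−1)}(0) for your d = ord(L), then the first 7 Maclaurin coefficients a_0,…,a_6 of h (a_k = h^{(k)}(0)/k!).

L = (-18 - 27·x - 27·x^2) + (-9 - 45·x - 81·x^2 - 54·x^3)·Dx + (-2 - 3·x - 3·x^2)·Dx^2 + (-1 - 5·x - 9·x^2 - 6·x^3)·Dx^3  (order 3).
h: a_k = 4, -1, -12, -5/2, 29/2, -63/8, 57/5, …
ICs: h(0) = 4, h′(0) = -1, h′′(0) = -24.

f: a_k = 0, 3, 0, -9/2, 0, 81/40, 0, …
g: a_k = 1, 1, -1/2, 1/2, -5/8, 7/8, -21/16, …
L₀ := lclm(L_f,L_g); ord L₀ ≤ 2+1.
Differentiate: ansatz ord ≤ ord L₀ ⇒ L.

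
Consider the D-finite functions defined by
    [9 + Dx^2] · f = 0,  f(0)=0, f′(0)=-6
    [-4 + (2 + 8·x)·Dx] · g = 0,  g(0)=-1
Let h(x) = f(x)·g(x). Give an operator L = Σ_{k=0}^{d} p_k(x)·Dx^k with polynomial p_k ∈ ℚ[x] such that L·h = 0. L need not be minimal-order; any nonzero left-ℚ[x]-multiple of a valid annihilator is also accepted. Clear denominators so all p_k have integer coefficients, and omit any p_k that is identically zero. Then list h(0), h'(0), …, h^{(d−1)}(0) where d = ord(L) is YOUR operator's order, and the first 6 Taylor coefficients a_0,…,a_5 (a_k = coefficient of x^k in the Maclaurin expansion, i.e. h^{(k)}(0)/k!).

f: a_k = 0, -6, 0, 9, 0, -81/20, …
g: a_k = -1, -2, 2, -4, 10, -28, …
Product ⇒ symmetric product L₀, ord ≤ 2.
L = (21 + 72·x + 144·x^2) + (-4 - 16·x)·Dx + (1 + 8·x + 16·x^2)·Dx^2  (order 2).
h: a_k = 0, 6, 12, -21, 6, -759/20, …
ICs: h(0) = 0, h′(0) = 6.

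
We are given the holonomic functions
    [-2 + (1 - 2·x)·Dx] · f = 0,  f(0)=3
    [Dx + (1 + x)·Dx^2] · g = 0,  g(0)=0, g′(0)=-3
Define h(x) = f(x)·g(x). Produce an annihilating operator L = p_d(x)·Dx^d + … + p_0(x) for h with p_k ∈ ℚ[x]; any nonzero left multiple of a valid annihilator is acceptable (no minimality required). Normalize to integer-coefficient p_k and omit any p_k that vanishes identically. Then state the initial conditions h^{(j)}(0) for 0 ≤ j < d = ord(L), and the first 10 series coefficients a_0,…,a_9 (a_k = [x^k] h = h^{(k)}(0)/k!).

L = 2 + (3 + 6·x)·Dx + (-1 + x + 2·x^2)·Dx^2  (order 2).
h: a_k = 0, -9, -27/2, -30, -231/4, -1173/10, -2331/10, -16362/35, -261477/280, -261617/140, …
ICs: h(0) = 0, h′(0) = -9.

f: a_k = 3, 6, 12, 24, 48, 96, 192, 384, 768, 1536, …
g: a_k = 0, -3, 3/2, -1, 3/4, -3/5, 1/2, -3/7, 3/8, -1/3, …
f·g: L₀ = L_f ⊗_s L_g, ord ≤ 1·2.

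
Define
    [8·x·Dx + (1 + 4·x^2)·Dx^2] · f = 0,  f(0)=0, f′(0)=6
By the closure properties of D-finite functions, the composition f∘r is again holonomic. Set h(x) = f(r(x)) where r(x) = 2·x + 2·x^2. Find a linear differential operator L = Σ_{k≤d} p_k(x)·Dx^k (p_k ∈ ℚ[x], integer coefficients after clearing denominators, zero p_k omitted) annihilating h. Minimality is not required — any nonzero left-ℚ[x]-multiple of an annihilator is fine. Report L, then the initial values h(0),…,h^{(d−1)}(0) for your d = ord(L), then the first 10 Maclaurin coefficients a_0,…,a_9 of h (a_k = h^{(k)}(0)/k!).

f: a_k = 0, 6, 0, -8, 0, 96/5, 0, -384/7, 0, 512/3, …
f∘r: x↦r, Dx↦Dx/r' in L_f ⇒ L₀.
L = (-2 + 32·x + 128·x^2 + 192·x^3 + 96·x^4)·Dx + (1 + 2·x + 16·x^2 + 64·x^3 + 80·x^4 + 32·x^5)·Dx^2  (order 2).
h: a_k = 0, 12, 12, -64, -192, 2112/5, 3008, -6144/7, -43008, -171008/3, …
ICs: h(0) = 0, h′(0) = 12.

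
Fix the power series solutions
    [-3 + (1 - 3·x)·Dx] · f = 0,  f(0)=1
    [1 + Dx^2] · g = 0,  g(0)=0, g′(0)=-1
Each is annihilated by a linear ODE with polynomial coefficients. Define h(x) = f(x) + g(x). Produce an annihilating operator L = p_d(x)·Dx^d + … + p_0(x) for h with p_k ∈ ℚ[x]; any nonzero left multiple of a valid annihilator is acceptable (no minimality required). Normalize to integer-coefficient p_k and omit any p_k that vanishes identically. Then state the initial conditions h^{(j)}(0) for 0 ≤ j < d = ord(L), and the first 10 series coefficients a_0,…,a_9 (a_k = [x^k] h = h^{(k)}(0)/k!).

L = (165 - 18·x + 27·x^2) + (-19 + 63·x - 27·x^2 + 27·x^3)·Dx + (165 - 18·x + 27·x^2)·Dx^2 + (-19 + 63·x - 27·x^2 + 27·x^3)·Dx^3  (order 3).
h: a_k = 1, 2, 9, 163/6, 81, 29159/120, 729, 11022481/5040, 6561, 7142567039/362880, …
ICs: h(0) = 1, h′(0) = 2, h′′(0) = 18.

f: a_k = 1, 3, 9, 27, 81, 243, 729, 2187, 6561, 19683, …
g: a_k = 0, -1, 0, 1/6, 0, -1/120, 0, 1/5040, 0, -1/362880, …
f+g: L₀ = lclm(L_f,L_g), ord ≤ 1+2.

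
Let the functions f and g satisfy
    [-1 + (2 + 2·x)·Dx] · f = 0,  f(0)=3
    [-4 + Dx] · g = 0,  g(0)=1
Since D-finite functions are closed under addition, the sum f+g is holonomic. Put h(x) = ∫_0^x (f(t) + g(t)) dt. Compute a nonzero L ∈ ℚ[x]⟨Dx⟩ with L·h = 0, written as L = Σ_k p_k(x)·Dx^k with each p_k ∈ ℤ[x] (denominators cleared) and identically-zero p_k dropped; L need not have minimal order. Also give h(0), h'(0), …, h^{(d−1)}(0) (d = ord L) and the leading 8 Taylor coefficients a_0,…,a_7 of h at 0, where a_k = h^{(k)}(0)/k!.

L = (36 + 32·x)·Dx + (-65 - 128·x - 64·x^2)·Dx^2 + (14 + 30·x + 16·x^2)·Dx^3  (order 3).
h: a_k = 0, 4, 11/4, 61/24, 521/192, 4051/1920, 33083/23040, 259309/322560, …
ICs: h(0) = 0, h′(0) = 4, h′′(0) = 11/2.

f: a_k = 3, 3/2, -3/8, 3/16, -15/128, 21/256, -63/1024, 99/2048, …
g: a_k = 1, 4, 8, 32/3, 32/3, 128/15, 256/45, 1024/315, …
f+g: L₀ = lclm(L_f,L_g), ord ≤ 1+1.
∫: right-multiply L₀ by Dx.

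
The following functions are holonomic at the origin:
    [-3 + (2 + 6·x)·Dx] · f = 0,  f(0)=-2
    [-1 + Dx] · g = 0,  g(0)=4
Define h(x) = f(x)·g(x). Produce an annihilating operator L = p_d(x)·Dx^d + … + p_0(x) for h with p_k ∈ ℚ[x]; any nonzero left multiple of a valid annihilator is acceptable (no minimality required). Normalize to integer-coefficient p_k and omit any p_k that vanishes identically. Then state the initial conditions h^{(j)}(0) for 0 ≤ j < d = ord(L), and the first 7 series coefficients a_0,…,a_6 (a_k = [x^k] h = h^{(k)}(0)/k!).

L = (-5 - 6·x) + (2 + 6·x)·Dx  (order 1).
h: a_k = -8, -20, -7, -71/6, 671/48, -16157/480, 88837/1152, …
ICs: h(0) = -8.

f: a_k = -2, -3, 9/4, -27/8, 405/64, -1701/128, 15309/512, …
g: a_k = 4, 4, 2, 2/3, 1/6, 1/30, 1/180, …
Product ⇒ symmetric product L₀, ord ≤ 1.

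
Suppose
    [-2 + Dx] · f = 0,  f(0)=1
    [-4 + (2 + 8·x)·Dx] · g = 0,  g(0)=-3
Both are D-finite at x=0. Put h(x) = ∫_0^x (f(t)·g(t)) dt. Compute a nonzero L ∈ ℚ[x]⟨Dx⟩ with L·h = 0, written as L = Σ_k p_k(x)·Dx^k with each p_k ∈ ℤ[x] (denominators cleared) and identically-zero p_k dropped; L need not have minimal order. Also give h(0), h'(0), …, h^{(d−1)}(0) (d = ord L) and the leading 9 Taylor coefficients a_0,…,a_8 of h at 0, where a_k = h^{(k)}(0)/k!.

L = (-4 - 8·x)·Dx + (1 + 4·x)·Dx^2  (order 2).
h: a_k = 0, -3, -6, -4, -4, 8/5, -112/15, 1952/105, -5552/105, …
ICs: h(0) = 0, h′(0) = -3.

f: a_k = 1, 2, 2, 4/3, 2/3, 4/15, 4/45, 8/315, 2/315, …
g: a_k = -3, -6, 6, -12, 30, -84, 252, -792, 2574, …
h₀=f·g: eliminate ⇒ L₀, order ≤ 1·1.
Integrate: L := L₀·Dx.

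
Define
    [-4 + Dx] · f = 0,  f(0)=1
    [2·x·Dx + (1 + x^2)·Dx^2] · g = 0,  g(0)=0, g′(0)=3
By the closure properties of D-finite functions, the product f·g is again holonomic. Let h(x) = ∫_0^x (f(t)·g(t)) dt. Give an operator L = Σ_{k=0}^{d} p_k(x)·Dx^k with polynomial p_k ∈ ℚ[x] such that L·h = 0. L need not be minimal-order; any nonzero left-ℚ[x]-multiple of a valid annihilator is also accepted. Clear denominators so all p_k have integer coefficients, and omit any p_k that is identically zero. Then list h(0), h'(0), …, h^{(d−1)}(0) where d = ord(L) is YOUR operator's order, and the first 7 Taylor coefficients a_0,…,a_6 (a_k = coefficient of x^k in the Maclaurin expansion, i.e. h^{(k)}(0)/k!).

f: a_k = 1, 4, 8, 32/3, 32/3, 128/15, 256/45, …
g: a_k = 0, 3, 0, -1, 0, 3/5, 0, …
L₀ := L_f ⊗_s L_g (sym. prod.), ord ≤ 2.
h=∫h₀ ⇒ L = L₀·Dx.
L = (16 - 8·x + 16·x^2)·Dx + (-8 + 2·x - 8·x^2)·Dx^2 + (1 + x^2)·Dx^3  (order 3).
h: a_k = 0, 0, 3/2, 4, 23/4, 28/5, 41/10, …
ICs: h(0) = 0, h′(0) = 0, h′′(0) = 3.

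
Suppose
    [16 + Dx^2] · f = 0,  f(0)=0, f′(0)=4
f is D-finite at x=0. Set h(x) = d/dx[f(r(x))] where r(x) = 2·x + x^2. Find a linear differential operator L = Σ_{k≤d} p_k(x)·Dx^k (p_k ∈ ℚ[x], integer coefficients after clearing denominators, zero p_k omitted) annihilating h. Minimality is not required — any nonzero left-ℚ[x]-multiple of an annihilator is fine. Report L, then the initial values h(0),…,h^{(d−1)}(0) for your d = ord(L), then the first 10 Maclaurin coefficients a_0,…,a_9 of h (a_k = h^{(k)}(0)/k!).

f: a_k = 0, 4, 0, -32/3, 0, 128/15, 0, -1024/315, 0, 2048/2835, …
f∘r: x↦r, Dx↦Dx/r' in L_f ⇒ L₀.
Differentiate: ansatz ord ≤ ord L₀ ⇒ L.
L = (67 + 256·x + 384·x^2 + 256·x^3 + 64·x^4) + (-3 - 3·x)·Dx + (1 + 2·x + x^2)·Dx^2  (order 2).
h: a_k = 8, 8, -256, -512, 3136/3, 4032, 83968/45, -401408/45, -4902656/315, -30976/21, …
ICs: h(0) = 8, h′(0) = 8.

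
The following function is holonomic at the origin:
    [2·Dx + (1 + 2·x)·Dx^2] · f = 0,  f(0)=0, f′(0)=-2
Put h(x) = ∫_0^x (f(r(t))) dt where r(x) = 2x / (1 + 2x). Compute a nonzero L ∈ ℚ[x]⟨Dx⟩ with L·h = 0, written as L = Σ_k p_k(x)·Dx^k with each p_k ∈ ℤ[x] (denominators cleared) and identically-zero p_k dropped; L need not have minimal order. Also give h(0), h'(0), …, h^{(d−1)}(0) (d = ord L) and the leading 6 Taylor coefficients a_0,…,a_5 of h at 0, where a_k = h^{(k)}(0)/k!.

f: a_k = 0, -2, 2, -8/3, 4, -32/5, …
L₀ from L_f via x↦r, Dx↦r'^{-1}Dx.
h=∫h₀ ⇒ L = L₀·Dx.
L = (8 + 24·x)·Dx^2 + (1 + 8·x + 12·x^2)·Dx^3  (order 3).
h: a_k = 0, 0, -2, 16/3, -52/3, 64, …
ICs: h(0) = 0, h′(0) = 0, h′′(0) = -4.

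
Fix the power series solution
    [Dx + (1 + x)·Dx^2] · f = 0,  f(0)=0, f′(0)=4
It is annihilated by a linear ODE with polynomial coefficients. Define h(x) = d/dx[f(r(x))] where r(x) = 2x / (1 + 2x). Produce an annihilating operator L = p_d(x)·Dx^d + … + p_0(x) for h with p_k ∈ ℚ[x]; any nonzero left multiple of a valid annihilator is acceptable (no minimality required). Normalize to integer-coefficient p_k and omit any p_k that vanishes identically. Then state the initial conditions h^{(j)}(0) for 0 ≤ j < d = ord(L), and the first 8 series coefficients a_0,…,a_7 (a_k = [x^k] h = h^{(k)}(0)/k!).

f: a_k = 0, 4, -2, 4/3, -1, 4/5, -2/3, 4/7, …
L₀ from L_f via x↦r, Dx↦r'^{-1}Dx.
Differentiate: ansatz ord ≤ ord L₀ ⇒ L.
L = (6 + 16·x) + (1 + 6·x + 8·x^2)·Dx  (order 1).
h: a_k = 8, -48, 224, -960, 3968, -16128, 65024, -261120, …
ICs: h(0) = 8.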